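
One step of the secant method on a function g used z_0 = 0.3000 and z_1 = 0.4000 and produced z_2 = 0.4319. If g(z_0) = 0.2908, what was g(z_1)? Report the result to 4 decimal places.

The secant line through (0.3000, 0.2908) and (0.4000, g(z_1)) crosses zero at z_2 = 0.4319.
So (0.3000, 0.2908), (0.4000, g(z_1)), (0.4319, 0) are collinear:
g(z_1) = 0.2908 · (0.4000 − 0.4319) / (0.3000 − 0.4319) = 0.2908 · (-0.031900)/(-0.131900) = 0.070330

0.0703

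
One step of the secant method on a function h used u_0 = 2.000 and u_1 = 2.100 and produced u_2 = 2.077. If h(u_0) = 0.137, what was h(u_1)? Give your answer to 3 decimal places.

-0.041

The secant line through (2.000, 0.137) and (2.100, h(u_1)) crosses zero at u_2 = 2.077.
So (2.000, 0.137), (2.100, h(u_1)), (2.077, 0) are collinear:
h(u_1) = 0.137 · (2.100 − 2.077) / (2.000 − 2.077) = 0.137 · (0.02300)/(-0.07700) = -0.04092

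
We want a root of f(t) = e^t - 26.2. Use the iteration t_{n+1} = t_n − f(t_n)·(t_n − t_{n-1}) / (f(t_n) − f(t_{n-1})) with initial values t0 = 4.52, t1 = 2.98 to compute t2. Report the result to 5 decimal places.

3.11900

f(4.52) = 65.6355980, f(2.98) = -6.5121834
t2 = 2.9800000 − (-6.5121834)·(2.9800000 − 4.5200000) / (-6.5121834 − 65.6355980) = 2.9800000 − (10.0287624)/(-72.1477813) = 3.1190031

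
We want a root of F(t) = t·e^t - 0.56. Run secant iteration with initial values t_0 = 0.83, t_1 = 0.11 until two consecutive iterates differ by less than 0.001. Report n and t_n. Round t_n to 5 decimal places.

n = 6, t_n = 0.38214

F(0.83) = 1.3434546, F(0.11) = -0.4372094
t_2 = 0.1100000 − (-0.4372094)·(-0.7200000)/(-1.7806640) = 0.2867828;  |Δ| = 0.1767828
F(0.2867828) = -0.1779666
t_3 = 0.2867828 − (-0.1779666)·(0.1767828)/(0.2592428) = 0.4081418;  |Δ| = 0.1213590
F(0.4081418) = 0.0538536
t_4 = 0.4081418 − 0.0538536·(0.1213590)/(0.2318202) = 0.3799492;  |Δ| = 0.0281926
F(0.3799492) = -0.0044344
t_5 = 0.3799492 − (-0.0044344)·(-0.0281926)/(-0.0582880) = 0.3820940;  |Δ| = 0.0021448
F(0.3820940) = -0.0000986
t_6 = 0.3820940 − (-0.0000986)·(0.0021448)/(0.0043358) = 0.3821428;  |Δ| = 0.0000488
|t_6 − t_5| = 0.0000488 < 0.001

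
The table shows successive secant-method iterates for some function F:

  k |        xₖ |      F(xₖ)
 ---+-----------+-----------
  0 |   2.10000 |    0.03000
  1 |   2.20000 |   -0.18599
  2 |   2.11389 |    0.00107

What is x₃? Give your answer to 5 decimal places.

2.11438

x₃ = 2.11389 − 0.00107·(2.11389 − 2.20000) / (0.00107 − (-0.18599))
   = 2.11389 − (-0.0000921)/(0.1870600) = 2.1143826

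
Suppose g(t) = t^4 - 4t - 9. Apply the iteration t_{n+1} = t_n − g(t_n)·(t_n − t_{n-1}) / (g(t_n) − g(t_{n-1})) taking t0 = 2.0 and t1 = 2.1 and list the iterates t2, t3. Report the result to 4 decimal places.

2.0328, 2.0346

g(2.0) = -1.000000, g(2.1) = 2.048100
t2 = 2.100000 − 2.048100·(2.100000 − 2.000000) / (2.048100 − (-1.000000)) = 2.100000 − (0.204810)/(3.048100) = 2.032807
g(2.032807) = -0.055280
t3 = 2.032807 − (-0.055280)·(2.032807 − 2.100000) / (-0.055280 − 2.048100) = 2.032807 − (0.003714)/(-2.103380) = 2.034573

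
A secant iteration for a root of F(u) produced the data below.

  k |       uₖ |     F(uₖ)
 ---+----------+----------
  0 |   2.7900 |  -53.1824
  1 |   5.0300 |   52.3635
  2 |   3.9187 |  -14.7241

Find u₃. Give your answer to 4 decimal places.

u₃ = 3.9187 − (-14.7241)·(3.9187 − 5.0300) / (-14.7241 − 52.3635)
   = 3.9187 − (16.362892)/(-67.087600) = 4.162603

4.1626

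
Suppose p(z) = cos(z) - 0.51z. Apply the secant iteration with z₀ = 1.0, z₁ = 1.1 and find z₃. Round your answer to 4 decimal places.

1.0223

p(1.0) = 0.030302, p(1.1) = -0.107404
z₂ = 1.100000 − (-0.107404)·(1.100000 − 1.000000) / (-0.107404 − 0.030302) = 1.100000 − (-0.010740)/(-0.137706) = 1.022005
p(1.022005) = 0.000434
z₃ = 1.022005 − 0.000434·(1.022005 − 1.100000) / (0.000434 − (-0.107404)) = 1.022005 − (-0.000034)/(0.107838) = 1.022319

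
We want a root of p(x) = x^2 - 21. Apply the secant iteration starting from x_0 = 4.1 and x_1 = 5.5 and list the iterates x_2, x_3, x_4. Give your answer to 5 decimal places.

p(4.1) = -4.1900000, p(5.5) = 9.2500000
x_2 = 5.5000000 − 9.2500000·(5.5000000 − 4.1000000) / (9.2500000 − (-4.1900000)) = 5.5000000 − (12.9500000)/(13.4400000) = 4.5364583
p(4.5364583) = -0.4205458
x_3 = 4.5364583 − (-0.4205458)·(4.5364583 − 5.5000000) / (-0.4205458 − 9.2500000) = 4.5364583 − (0.4052134)/(-9.6705458) = 4.5783601
p(4.5783601) = -0.0386184
x_4 = 4.5783601 − (-0.0386184)·(4.5783601 − 4.5364583) / (-0.0386184 − (-0.4205458)) = 4.5783601 − (-0.0016182)/(0.3819274) = 4.5825970

4.53646, 4.57836, 4.58260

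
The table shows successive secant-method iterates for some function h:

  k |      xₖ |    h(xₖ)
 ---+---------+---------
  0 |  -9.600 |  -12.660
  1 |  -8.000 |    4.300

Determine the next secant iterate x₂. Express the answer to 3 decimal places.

-8.406

x₂ = -8.000 − 4.300·(-8.000 − (-9.600)) / (4.300 − (-12.660))
   = -8.000 − (6.88000)/(16.96000) = -8.40566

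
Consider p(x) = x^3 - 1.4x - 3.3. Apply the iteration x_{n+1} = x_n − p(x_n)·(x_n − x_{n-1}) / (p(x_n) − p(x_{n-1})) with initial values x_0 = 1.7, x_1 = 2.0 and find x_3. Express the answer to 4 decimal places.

1.7971

p(1.7) = -0.767000, p(2.0) = 1.900000
x_2 = 2.000000 − 1.900000·(2.000000 − 1.700000) / (1.900000 − (-0.767000)) = 2.000000 − (0.570000)/(2.667000) = 1.786277
p(1.786277) = -0.101163
x_3 = 1.786277 − (-0.101163)·(1.786277 − 2.000000) / (-0.101163 − 1.900000) = 1.786277 − (0.021621)/(-2.001163) = 1.797081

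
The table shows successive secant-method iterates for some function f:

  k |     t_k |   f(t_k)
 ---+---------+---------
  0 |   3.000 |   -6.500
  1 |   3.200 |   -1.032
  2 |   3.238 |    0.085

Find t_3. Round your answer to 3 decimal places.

t_3 = 3.238 − 0.085·(3.238 − 3.200) / (0.085 − (-1.032))
   = 3.238 − (0.00323)/(1.11700) = 3.23511

3.235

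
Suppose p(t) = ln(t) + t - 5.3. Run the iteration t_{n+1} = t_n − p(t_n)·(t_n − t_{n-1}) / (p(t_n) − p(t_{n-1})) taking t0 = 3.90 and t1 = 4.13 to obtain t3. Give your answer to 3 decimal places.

p(3.90) = -0.03902, p(4.13) = 0.24828
t2 = 4.13000 − 0.24828·(4.13000 − 3.90000) / (0.24828 − (-0.03902)) = 4.13000 − (0.05710)/(0.28730) = 3.93124
p(3.93124) = 0.00020
t3 = 3.93124 − 0.00020·(3.93124 − 4.13000) / (0.00020 − 0.24828) = 3.93124 − (-0.00004)/(-0.24808) = 3.93108

3.931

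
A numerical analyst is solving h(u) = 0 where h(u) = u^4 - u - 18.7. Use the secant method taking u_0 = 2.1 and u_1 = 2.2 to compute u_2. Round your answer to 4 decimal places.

2.1349

h(2.1) = -1.351900, h(2.2) = 2.525600
u_2 = 2.200000 − 2.525600·(2.200000 − 2.100000) / (2.525600 − (-1.351900)) = 2.200000 − (0.252560)/(3.877500) = 2.134865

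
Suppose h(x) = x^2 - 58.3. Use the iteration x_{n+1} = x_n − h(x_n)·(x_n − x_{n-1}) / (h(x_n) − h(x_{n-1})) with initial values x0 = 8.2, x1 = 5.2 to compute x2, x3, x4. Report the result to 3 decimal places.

7.533, 7.655, 7.635

h(8.2) = 8.94000, h(5.2) = -31.26000
x2 = 5.20000 − (-31.26000)·(5.20000 − 8.20000) / (-31.26000 − 8.94000) = 5.20000 − (93.78000)/(-40.20000) = 7.53284
h(7.53284) = -1.55638
x3 = 7.53284 − (-1.55638)·(7.53284 − 5.20000) / (-1.55638 − (-31.26000)) = 7.53284 − (-3.63079)/(29.70362) = 7.65507
h(7.65507) = 0.30009
x4 = 7.65507 − 0.30009·(7.65507 − 7.53284) / (0.30009 − (-1.55638)) = 7.65507 − (0.03668)/(1.85648) = 7.63531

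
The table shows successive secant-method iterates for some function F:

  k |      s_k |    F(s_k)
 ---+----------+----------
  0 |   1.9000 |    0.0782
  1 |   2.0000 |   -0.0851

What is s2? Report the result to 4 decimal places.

1.9479

s2 = 2.0000 − (-0.0851)·(2.0000 − 1.9000) / (-0.0851 − 0.0782)
   = 2.0000 − (-0.008510)/(-0.163300) = 1.947887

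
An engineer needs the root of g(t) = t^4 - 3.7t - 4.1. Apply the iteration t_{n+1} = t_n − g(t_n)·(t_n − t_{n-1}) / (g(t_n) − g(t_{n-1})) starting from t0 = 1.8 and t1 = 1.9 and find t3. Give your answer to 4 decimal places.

1.8131

g(1.8) = -0.262400, g(1.9) = 1.902100
t2 = 1.900000 − 1.902100·(1.900000 − 1.800000) / (1.902100 − (-0.262400)) = 1.900000 − (0.190210)/(2.164500) = 1.812123
g(1.812123) = -0.021582
t3 = 1.812123 − (-0.021582)·(1.812123 − 1.900000) / (-0.021582 − 1.902100) = 1.812123 − (0.001897)/(-1.923682) = 1.813109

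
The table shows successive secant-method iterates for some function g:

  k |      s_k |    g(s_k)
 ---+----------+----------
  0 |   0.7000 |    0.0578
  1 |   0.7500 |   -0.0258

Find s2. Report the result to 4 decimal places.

0.7346

s2 = 0.7500 − (-0.0258)·(0.7500 − 0.7000) / (-0.0258 − 0.0578)
   = 0.7500 − (-0.001290)/(-0.083600) = 0.734569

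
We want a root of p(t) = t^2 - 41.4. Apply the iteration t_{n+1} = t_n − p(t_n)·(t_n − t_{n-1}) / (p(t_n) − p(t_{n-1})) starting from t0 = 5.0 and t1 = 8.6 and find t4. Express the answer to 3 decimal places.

6.435

p(5.0) = -16.40000, p(8.6) = 32.56000
t2 = 8.60000 − 32.56000·(8.60000 − 5.00000) / (32.56000 − (-16.40000)) = 8.60000 − (117.21600)/(48.96000) = 6.20588
p(6.20588) = -2.88702
t3 = 6.20588 − (-2.88702)·(6.20588 − 8.60000) / (-2.88702 − 32.56000) = 6.20588 − (6.91188)/(-35.44702) = 6.40087
p(6.40087) = -0.42881
t4 = 6.40087 − (-0.42881)·(6.40087 − 6.20588) / (-0.42881 − (-2.88702)) = 6.40087 − (-0.08361)/(2.45821) = 6.43489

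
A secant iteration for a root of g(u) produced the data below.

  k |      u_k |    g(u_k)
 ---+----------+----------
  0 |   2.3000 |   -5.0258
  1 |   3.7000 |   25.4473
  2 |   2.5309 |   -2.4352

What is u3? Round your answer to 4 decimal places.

2.6330

u3 = 2.5309 − (-2.4352)·(2.5309 − 3.7000) / (-2.4352 − 25.4473)
   = 2.5309 − (2.846992)/(-27.882500) = 2.633007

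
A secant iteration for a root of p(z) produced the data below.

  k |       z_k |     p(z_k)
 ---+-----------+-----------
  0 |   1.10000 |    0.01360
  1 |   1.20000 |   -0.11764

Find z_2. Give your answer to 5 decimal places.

z_2 = 1.20000 − (-0.11764)·(1.20000 − 1.10000) / (-0.11764 − 0.01360)
   = 1.20000 − (-0.0117640)/(-0.1312400) = 1.1103627

1.11036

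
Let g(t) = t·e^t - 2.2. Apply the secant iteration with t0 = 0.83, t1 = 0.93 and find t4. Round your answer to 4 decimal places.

g(0.83) = -0.296545, g(0.93) = 0.157094
t2 = 0.930000 − 0.157094·(0.930000 − 0.830000) / (0.157094 − (-0.296545)) = 0.930000 − (0.015709)/(0.453639) = 0.895370
g(0.895370) = -0.007916
t3 = 0.895370 − (-0.007916)·(0.895370 − 0.930000) / (-0.007916 − 0.157094) = 0.895370 − (0.000274)/(-0.165010) = 0.897032
g(0.897032) = -0.000197
t4 = 0.897032 − (-0.000197)·(0.897032 − 0.895370) / (-0.000197 − (-0.007916)) = 0.897032 − (0.000000)/(0.007719) = 0.897074

0.8971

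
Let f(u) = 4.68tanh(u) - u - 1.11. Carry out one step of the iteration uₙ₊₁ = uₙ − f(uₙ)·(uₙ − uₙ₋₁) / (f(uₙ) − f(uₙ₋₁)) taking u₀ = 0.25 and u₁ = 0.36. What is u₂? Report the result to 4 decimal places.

0.3154

f(0.25) = -0.213781, f(0.36) = 0.145602
u₂ = 0.360000 − 0.145602·(0.360000 − 0.250000) / (0.145602 − (-0.213781)) = 0.360000 − (0.016016)/(0.359382) = 0.315434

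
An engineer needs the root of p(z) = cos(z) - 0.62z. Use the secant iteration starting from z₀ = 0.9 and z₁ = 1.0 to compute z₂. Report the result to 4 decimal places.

p(0.9) = 0.063610, p(1.0) = -0.079698
z₂ = 1.000000 − (-0.079698)·(1.000000 − 0.900000) / (-0.079698 − 0.063610) = 1.000000 − (-0.007970)/(-0.143308) = 0.944387

0.9444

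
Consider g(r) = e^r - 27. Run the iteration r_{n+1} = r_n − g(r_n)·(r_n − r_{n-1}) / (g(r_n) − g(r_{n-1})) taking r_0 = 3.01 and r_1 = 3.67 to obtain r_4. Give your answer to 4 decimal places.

g(3.01) = -6.712600, g(3.67) = 12.251906
r_2 = 3.670000 − 12.251906·(3.670000 − 3.010000) / (12.251906 − (-6.712600)) = 3.670000 − (8.086258)/(18.964506) = 3.243611
g(3.243611) = -1.373911
r_3 = 3.243611 − (-1.373911)·(3.243611 − 3.670000) / (-1.373911 − 12.251906) = 3.243611 − (0.585821)/(-13.625817) = 3.286604
g(3.286604) = -0.248130
r_4 = 3.286604 − (-0.248130)·(3.286604 − 3.243611) / (-0.248130 − (-1.373911)) = 3.286604 − (-0.010668)/(1.125781) = 3.296080

3.2961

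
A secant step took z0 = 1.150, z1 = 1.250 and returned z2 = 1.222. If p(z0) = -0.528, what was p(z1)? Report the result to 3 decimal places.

0.205

The secant line through (1.150, -0.528) and (1.250, p(z1)) crosses zero at z2 = 1.222.
So (1.150, -0.528), (1.250, p(z1)), (1.222, 0) are collinear:
p(z1) = -0.528 · (1.250 − 1.222) / (1.150 − 1.222) = -0.528 · (0.02800)/(-0.07200) = 0.20533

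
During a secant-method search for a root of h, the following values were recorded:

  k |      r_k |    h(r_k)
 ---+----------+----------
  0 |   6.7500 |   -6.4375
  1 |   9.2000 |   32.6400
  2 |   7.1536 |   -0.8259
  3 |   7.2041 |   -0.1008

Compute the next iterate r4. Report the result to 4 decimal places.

7.2111

r4 = 7.2041 − (-0.1008)·(7.2041 − 7.1536) / (-0.1008 − (-0.8259))
   = 7.2041 − (-0.005090)/(0.725100) = 7.211120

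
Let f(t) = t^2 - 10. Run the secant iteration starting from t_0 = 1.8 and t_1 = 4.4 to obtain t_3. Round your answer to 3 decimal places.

3.116

f(1.8) = -6.76000, f(4.4) = 9.36000
t_2 = 4.40000 − 9.36000·(4.40000 − 1.80000) / (9.36000 − (-6.76000)) = 4.40000 − (24.33600)/(16.12000) = 2.89032
f(2.89032) = -1.64604
t_3 = 2.89032 − (-1.64604)·(2.89032 − 4.40000) / (-1.64604 − 9.36000) = 2.89032 − (2.48498)/(-11.00604) = 3.11611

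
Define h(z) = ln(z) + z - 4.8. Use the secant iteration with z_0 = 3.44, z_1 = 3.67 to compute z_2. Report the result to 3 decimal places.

h(3.44) = -0.12453, h(3.67) = 0.17019
z_2 = 3.67000 − 0.17019·(3.67000 − 3.44000) / (0.17019 − (-0.12453)) = 3.67000 − (0.03914)/(0.29472) = 3.53718

3.537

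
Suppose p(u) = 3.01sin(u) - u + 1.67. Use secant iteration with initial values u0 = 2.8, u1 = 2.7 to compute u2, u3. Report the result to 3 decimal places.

2.768, 2.768

p(2.8) = -0.12169, p(2.7) = 0.25641
u2 = 2.70000 − 0.25641·(2.70000 − 2.80000) / (0.25641 − (-0.12169)) = 2.70000 − (-0.02564)/(0.37810) = 2.76782
p(2.76782) = 0.00124
u3 = 2.76782 − 0.00124·(2.76782 − 2.70000) / (0.00124 − 0.25641) = 2.76782 − (0.00008)/(-0.25518) = 2.76814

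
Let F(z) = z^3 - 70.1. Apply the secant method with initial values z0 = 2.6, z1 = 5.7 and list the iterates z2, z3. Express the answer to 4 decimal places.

F(2.6) = -52.524000, F(5.7) = 115.093000
z2 = 5.700000 − 115.093000·(5.700000 − 2.600000) / (115.093000 − (-52.524000)) = 5.700000 − (356.788300)/(167.617000) = 3.571407
F(3.571407) = -24.546873
z3 = 3.571407 − (-24.546873)·(3.571407 − 5.700000) / (-24.546873 − 115.093000) = 3.571407 − (52.250291)/(-139.639873) = 3.945586

3.5714, 3.9456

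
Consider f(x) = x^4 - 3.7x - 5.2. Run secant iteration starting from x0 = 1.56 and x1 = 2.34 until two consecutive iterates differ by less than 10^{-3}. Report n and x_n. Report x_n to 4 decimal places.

n = 6, x_n = 1.8651

f(1.56) = -5.049591, f(2.34) = 16.124195
x2 = 2.340000 − 16.124195·(0.780000)/(21.173786) = 1.746017;  |Δ| = 0.593983
f(1.746017) = -2.366454
x3 = 1.746017 − (-2.366454)·(-0.593983)/(-18.490649) = 1.822035;  |Δ| = 0.076019
f(1.822035) = -0.920371
x4 = 1.822035 − (-0.920371)·(0.076019)/(1.446083) = 1.870418;  |Δ| = 0.048383
f(1.870418) = 0.118704
x5 = 1.870418 − 0.118704·(0.048383)/(1.039075) = 1.864891;  |Δ| = 0.005527
f(1.864891) = -0.004877
x6 = 1.864891 − (-0.004877)·(-0.005527)/(-0.123581) = 1.865109;  |Δ| = 0.000218
|x6 − x5| = 0.000218 < 10^{-3}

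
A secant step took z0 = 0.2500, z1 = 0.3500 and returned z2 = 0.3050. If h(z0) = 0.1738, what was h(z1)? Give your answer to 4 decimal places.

The secant line through (0.2500, 0.1738) and (0.3500, h(z1)) crosses zero at z2 = 0.3050.
So (0.2500, 0.1738), (0.3500, h(z1)), (0.3050, 0) are collinear:
h(z1) = 0.1738 · (0.3500 − 0.3050) / (0.2500 − 0.3050) = 0.1738 · (0.045000)/(-0.055000) = -0.142200

-0.1422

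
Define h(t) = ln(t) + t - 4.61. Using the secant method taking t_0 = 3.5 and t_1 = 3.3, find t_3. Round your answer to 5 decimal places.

3.38936

h(3.5) = 0.1427630, h(3.3) = -0.1160775
t_2 = 3.3000000 − (-0.1160775)·(3.3000000 − 3.5000000) / (-0.1160775 − 0.1427630) = 3.3000000 − (0.0232155)/(-0.2588405) = 3.3896904
h(3.3896904) = 0.0004290
t_3 = 3.3896904 − 0.0004290·(3.3896904 − 3.3000000) / (0.0004290 − (-0.1160775)) = 3.3896904 − (0.0000385)/(0.1165065) = 3.3893602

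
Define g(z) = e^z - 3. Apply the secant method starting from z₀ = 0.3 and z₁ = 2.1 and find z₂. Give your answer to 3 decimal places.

0.736

g(0.3) = -1.65014, g(2.1) = 5.16617
z₂ = 2.10000 − 5.16617·(2.10000 − 0.30000) / (5.16617 − (-1.65014)) = 2.10000 − (9.29911)/(6.81631) = 0.73576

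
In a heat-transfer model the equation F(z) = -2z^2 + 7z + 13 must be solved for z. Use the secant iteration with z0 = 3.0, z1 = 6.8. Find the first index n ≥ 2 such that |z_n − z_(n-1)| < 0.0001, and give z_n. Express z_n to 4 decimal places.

F(3.0) = 16.000000, F(6.8) = -31.880000
z2 = 6.800000 − (-31.880000)·(3.800000)/(-47.880000) = 4.269841;  |Δ| = 2.530159
F(4.269841) = 6.425800
z3 = 4.269841 − 6.425800·(-2.530159)/(38.305800) = 4.694276;  |Δ| = 0.424434
F(4.694276) = 1.787483
z4 = 4.694276 − 1.787483·(0.424434)/(-4.638317) = 4.857841;  |Δ| = 0.163566
F(4.857841) = -0.192353
z5 = 4.857841 − (-0.192353)·(0.163566)/(-1.979836) = 4.841950;  |Δ| = 0.015891
F(4.841950) = 0.004693
z6 = 4.841950 − 0.004693·(-0.015891)/(0.197047) = 4.842328;  |Δ| = 0.000379
F(4.842328) = 0.000012
z7 = 4.842328 − 0.000012·(0.000379)/(-0.004682) = 4.842329;  |Δ| = 0.000001
|z7 − z6| = 0.000001 < 0.0001

n = 7, z_n = 4.8423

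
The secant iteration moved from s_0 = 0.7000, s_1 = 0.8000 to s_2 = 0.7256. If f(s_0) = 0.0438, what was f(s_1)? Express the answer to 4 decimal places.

-0.1273

The secant line through (0.7000, 0.0438) and (0.8000, f(s_1)) crosses zero at s_2 = 0.7256.
So (0.7000, 0.0438), (0.8000, f(s_1)), (0.7256, 0) are collinear:
f(s_1) = 0.0438 · (0.8000 − 0.7256) / (0.7000 − 0.7256) = 0.0438 · (0.074400)/(-0.025600) = -0.127294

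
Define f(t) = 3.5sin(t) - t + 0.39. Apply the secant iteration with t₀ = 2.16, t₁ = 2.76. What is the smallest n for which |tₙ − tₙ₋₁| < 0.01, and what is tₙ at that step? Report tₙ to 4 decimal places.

f(2.16) = 1.139842, f(2.76) = -1.066603
t₂ = 2.760000 − (-1.066603)·(0.600000)/(-2.206445) = 2.469958;  |Δ| = 0.290042
f(2.469958) = 0.097975
t₃ = 2.469958 − 0.097975·(-0.290042)/(1.164578) = 2.494359;  |Δ| = 0.024401
f(2.494359) = 0.006078
t₄ = 2.494359 − 0.006078·(0.024401)/(-0.091897) = 2.495973;  |Δ| = 0.001614
|t₄ − t₃| = 0.001614 < 0.01

n = 4, tₙ = 2.4960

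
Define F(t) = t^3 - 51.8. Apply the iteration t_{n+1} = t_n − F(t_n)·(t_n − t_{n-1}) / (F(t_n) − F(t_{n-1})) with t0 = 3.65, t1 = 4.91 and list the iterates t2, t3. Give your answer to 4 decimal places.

F(3.65) = -3.172875, F(4.91) = 66.570771
t2 = 4.910000 − 66.570771·(4.910000 − 3.650000) / (66.570771 − (-3.172875)) = 4.910000 − (83.879171)/(69.743646) = 3.707322
F(3.707322) = -0.845703
t3 = 3.707322 − (-0.845703)·(3.707322 − 4.910000) / (-0.845703 − 66.570771) = 3.707322 − (1.017109)/(-67.416474) = 3.722409

3.7073, 3.7224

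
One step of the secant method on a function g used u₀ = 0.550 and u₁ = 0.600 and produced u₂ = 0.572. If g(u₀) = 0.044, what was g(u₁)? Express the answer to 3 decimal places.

-0.056

The secant line through (0.550, 0.044) and (0.600, g(u₁)) crosses zero at u₂ = 0.572.
So (0.550, 0.044), (0.600, g(u₁)), (0.572, 0) are collinear:
g(u₁) = 0.044 · (0.600 − 0.572) / (0.550 − 0.572) = 0.044 · (0.02800)/(-0.02200) = -0.05600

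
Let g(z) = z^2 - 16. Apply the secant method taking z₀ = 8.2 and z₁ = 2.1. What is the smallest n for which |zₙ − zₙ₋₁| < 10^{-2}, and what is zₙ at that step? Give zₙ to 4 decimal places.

g(8.2) = 51.240000, g(2.1) = -11.590000
z₂ = 2.100000 − (-11.590000)·(-6.100000)/(-62.830000) = 3.225243;  |Δ| = 1.125243
g(3.225243) = -5.597809
z₃ = 3.225243 − (-5.597809)·(1.125243)/(5.992191) = 4.276427;  |Δ| = 1.051184
g(4.276427) = 2.287825
z₄ = 4.276427 − 2.287825·(1.051184)/(7.885634) = 3.971451;  |Δ| = 0.304975
g(3.971451) = -0.227575
z₅ = 3.971451 − (-0.227575)·(-0.304975)/(-2.515400) = 3.999043;  |Δ| = 0.027592
g(3.999043) = -0.007654
z₆ = 3.999043 − (-0.007654)·(0.027592)/(0.219922) = 4.000003;  |Δ| = 0.000960
|z₆ − z₅| = 0.000960 < 10^{-2}

n = 6, zₙ = 4.0000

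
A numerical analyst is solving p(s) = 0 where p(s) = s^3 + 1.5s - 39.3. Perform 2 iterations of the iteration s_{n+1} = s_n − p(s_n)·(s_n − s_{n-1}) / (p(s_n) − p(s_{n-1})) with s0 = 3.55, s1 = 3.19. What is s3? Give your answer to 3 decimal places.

3.253

p(3.55) = 10.76387, p(3.19) = -2.05324
s2 = 3.19000 − (-2.05324)·(3.19000 − 3.55000) / (-2.05324 − 10.76387) = 3.19000 − (0.73917)/(-12.81712) = 3.24767
p(3.24767) = -0.17414
s3 = 3.24767 − (-0.17414)·(3.24767 − 3.19000) / (-0.17414 − (-2.05324)) = 3.24767 − (-0.01004)/(1.87910) = 3.25301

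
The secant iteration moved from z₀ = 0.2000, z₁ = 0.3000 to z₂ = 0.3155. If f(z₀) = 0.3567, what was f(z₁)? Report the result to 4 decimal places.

The secant line through (0.2000, 0.3567) and (0.3000, f(z₁)) crosses zero at z₂ = 0.3155.
So (0.2000, 0.3567), (0.3000, f(z₁)), (0.3155, 0) are collinear:
f(z₁) = 0.3567 · (0.3000 − 0.3155) / (0.2000 − 0.3155) = 0.3567 · (-0.015500)/(-0.115500) = 0.047869

0.0479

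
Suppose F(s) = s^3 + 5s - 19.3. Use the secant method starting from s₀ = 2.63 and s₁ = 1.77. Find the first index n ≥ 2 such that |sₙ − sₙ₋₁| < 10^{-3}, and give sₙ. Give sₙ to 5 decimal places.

n = 5, sₙ = 2.07449

F(2.63) = 12.0414470, F(1.77) = -4.9047670
s₂ = 1.7700000 − (-4.9047670)·(-0.8600000)/(-16.9462140) = 2.0189110;  |Δ| = 0.2489110
F(2.0189110) = -0.9763599
s₃ = 2.0189110 − (-0.9763599)·(0.2489110)/(3.9284071) = 2.0807750;  |Δ| = 0.0618639
F(2.0807750) = 0.1128492
s₄ = 2.0807750 − 0.1128492·(0.0618639)/(1.0892091) = 2.0743655;  |Δ| = 0.0064095
F(2.0743655) = -0.0021945
s₅ = 2.0743655 − (-0.0021945)·(-0.0064095)/(-0.1150437) = 2.0744877;  |Δ| = 0.0001223
|s₅ − s₄| = 0.0001223 < 10^{-3}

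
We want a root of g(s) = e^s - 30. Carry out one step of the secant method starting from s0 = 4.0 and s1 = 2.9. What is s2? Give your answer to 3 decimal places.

g(4.0) = 24.59815, g(2.9) = -11.82585
s2 = 2.90000 − (-11.82585)·(2.90000 − 4.00000) / (-11.82585 − 24.59815) = 2.90000 − (13.00844)/(-36.42400) = 3.25714

3.257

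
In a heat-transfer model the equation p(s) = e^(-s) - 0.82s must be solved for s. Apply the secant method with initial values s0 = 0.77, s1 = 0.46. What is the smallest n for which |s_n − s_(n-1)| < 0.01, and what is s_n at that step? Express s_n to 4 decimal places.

p(0.77) = -0.168387, p(0.46) = 0.254084
s2 = 0.460000 − 0.254084·(-0.310000)/(0.422471) = 0.646441;  |Δ| = 0.186441
p(0.646441) = -0.006175
s3 = 0.646441 − (-0.006175)·(0.186441)/(-0.260259) = 0.642018;  |Δ| = 0.004423
|s3 − s2| = 0.004423 < 0.01

n = 3, s_n = 0.6420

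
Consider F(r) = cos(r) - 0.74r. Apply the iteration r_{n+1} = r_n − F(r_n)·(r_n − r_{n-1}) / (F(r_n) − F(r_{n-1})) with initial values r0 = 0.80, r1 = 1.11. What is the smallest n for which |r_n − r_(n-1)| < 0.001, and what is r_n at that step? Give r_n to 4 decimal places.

n = 4, r_n = 0.8707

F(0.80) = 0.104707, F(1.11) = -0.376738
r2 = 1.110000 − (-0.376738)·(0.310000)/(-0.481445) = 0.867420;  |Δ| = 0.242580
F(0.867420) = 0.004905
r3 = 0.867420 − 0.004905·(-0.242580)/(0.381644) = 0.870538;  |Δ| = 0.003118
F(0.870538) = 0.000217
r4 = 0.870538 − 0.000217·(0.003118)/(-0.004688) = 0.870682;  |Δ| = 0.000144
|r4 − r3| = 0.000144 < 0.001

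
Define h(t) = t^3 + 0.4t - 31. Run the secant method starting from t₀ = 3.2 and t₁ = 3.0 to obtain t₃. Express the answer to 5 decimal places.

h(3.2) = 3.0480000, h(3.0) = -2.8000000
t₂ = 3.0000000 − (-2.8000000)·(3.0000000 − 3.2000000) / (-2.8000000 − 3.0480000) = 3.0000000 − (0.5600000)/(-5.8480000) = 3.0957592
h(3.0957592) = -0.0927904
t₃ = 3.0957592 − (-0.0927904)·(3.0957592 − 3.0000000) / (-0.0927904 − (-2.8000000)) = 3.0957592 − (-0.0088855)/(2.7072096) = 3.0990414

3.09904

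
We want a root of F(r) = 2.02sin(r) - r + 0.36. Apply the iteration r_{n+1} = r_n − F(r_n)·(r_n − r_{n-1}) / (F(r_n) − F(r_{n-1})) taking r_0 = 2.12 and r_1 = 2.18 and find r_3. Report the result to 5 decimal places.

2.10184

F(2.12) = -0.0370602, F(2.18) = -0.1633900
r_2 = 2.1800000 − (-0.1633900)·(2.1800000 − 2.1200000) / (-0.1633900 − (-0.0370602)) = 2.1800000 − (-0.0098034)/(-0.1263298) = 2.1023983
F(2.1023983) = -0.0011662
r_3 = 2.1023983 − (-0.0011662)·(2.1023983 − 2.1800000) / (-0.0011662 − (-0.1633900)) = 2.1023983 − (0.0000905)/(0.1622238) = 2.1018405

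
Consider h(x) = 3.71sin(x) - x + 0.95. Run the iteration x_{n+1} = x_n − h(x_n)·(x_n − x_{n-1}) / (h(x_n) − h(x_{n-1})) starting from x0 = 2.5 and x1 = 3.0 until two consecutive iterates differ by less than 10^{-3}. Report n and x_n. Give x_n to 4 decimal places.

h(2.5) = 0.670332, h(3.0) = -1.526445
x2 = 3.000000 − (-1.526445)·(0.500000)/(-2.196776) = 2.652572;  |Δ| = 0.347428
h(2.652572) = 0.040245
x3 = 2.652572 − 0.040245·(-0.347428)/(1.566690) = 2.661496;  |Δ| = 0.008925
h(2.661496) = 0.002021
x4 = 2.661496 − 0.002021·(0.008925)/(-0.038223) = 2.661968;  |Δ| = 0.000472
|x4 − x3| = 0.000472 < 10^{-3}

n = 4, x_n = 2.6620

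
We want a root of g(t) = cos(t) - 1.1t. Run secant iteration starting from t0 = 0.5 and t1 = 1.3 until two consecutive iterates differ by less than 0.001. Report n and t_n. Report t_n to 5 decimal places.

g(0.5) = 0.3275826, g(1.3) = -1.1625012
t2 = 1.3000000 − (-1.1625012)·(0.8000000)/(-1.4900837) = 0.6758734;  |Δ| = 0.6241266
g(0.6758734) = 0.0367002
t3 = 0.6758734 − 0.0367002·(-0.6241266)/(1.1992013) = 0.6949740;  |Δ| = 0.0191007
g(0.6949740) = 0.0035989
t4 = 0.6949740 − 0.0035989·(0.0191007)/(-0.0331013) = 0.6970507;  |Δ| = 0.0020767
g(0.6970507) = -0.0000170
t5 = 0.6970507 − (-0.0000170)·(0.0020767)/(-0.0036158) = 0.6970410;  |Δ| = 0.0000097
|t5 − t4| = 0.0000097 < 0.001

n = 5, t_n = 0.69704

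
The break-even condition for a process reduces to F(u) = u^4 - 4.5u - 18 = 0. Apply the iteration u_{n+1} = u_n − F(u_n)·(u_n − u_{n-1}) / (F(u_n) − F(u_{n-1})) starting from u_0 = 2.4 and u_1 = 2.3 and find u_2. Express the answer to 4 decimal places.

2.3077

F(2.4) = 4.377600, F(2.3) = -0.365900
u_2 = 2.300000 − (-0.365900)·(2.300000 − 2.400000) / (-0.365900 − 4.377600) = 2.300000 − (0.036590)/(-4.743500) = 2.307714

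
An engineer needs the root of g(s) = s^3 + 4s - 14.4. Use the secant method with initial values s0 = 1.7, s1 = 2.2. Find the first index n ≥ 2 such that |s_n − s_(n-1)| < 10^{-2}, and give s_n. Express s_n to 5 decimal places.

n = 4, s_n = 1.89604

g(1.7) = -2.6870000, g(2.2) = 5.0480000
s2 = 2.2000000 − 5.0480000·(0.5000000)/(7.7350000) = 1.8736910;  |Δ| = 0.3263090
g(1.8736910) = -0.3272351
s3 = 1.8736910 − (-0.3272351)·(-0.3263090)/(-5.3752351) = 1.8935561;  |Δ| = 0.0198651
g(1.8935561) = -0.0363259
s4 = 1.8935561 − (-0.0363259)·(0.0198651)/(0.2909092) = 1.8960367;  |Δ| = 0.0024806
|s4 − s3| = 0.0024806 < 10^{-2}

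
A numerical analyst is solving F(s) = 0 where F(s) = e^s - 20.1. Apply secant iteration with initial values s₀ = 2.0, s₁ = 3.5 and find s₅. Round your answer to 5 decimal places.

3.00046

F(2.0) = -12.7109439, F(3.5) = 13.0154520
s₂ = 3.5000000 − 13.0154520·(3.5000000 − 2.0000000) / (13.0154520 − (-12.7109439)) = 3.5000000 − (19.5231779)/(25.7263959) = 2.7411227
F(2.7411227) = -4.5956180
s₃ = 2.7411227 − (-4.5956180)·(2.7411227 − 3.5000000) / (-4.5956180 − 13.0154520) = 2.7411227 − (3.4875102)/(-17.6110699) = 2.9391521
F(2.9391521) = -1.2001851
s₄ = 2.9391521 − (-1.2001851)·(2.9391521 − 2.7411227) / (-1.2001851 − (-4.5956180)) = 2.9391521 − (-0.2376720)/(3.3954329) = 3.0091497
F(3.0091497) = 0.1701564
s₅ = 3.0091497 − 0.1701564·(3.0091497 − 2.9391521) / (0.1701564 − (-1.2001851)) = 3.0091497 − (0.0119105)/(1.3703415) = 3.0004580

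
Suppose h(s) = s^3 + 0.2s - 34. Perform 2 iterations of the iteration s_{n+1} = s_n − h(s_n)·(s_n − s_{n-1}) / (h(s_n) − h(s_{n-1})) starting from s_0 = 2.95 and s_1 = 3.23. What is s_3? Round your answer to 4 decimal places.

h(2.95) = -7.737625, h(3.23) = 0.344267
s_2 = 3.230000 − 0.344267·(3.230000 − 2.950000) / (0.344267 − (-7.737625)) = 3.230000 − (0.096395)/(8.081892) = 3.218073
h(3.218073) = -0.030049
s_3 = 3.218073 − (-0.030049)·(3.218073 − 3.230000) / (-0.030049 − 0.344267) = 3.218073 − (0.000358)/(-0.374316) = 3.219030

3.2190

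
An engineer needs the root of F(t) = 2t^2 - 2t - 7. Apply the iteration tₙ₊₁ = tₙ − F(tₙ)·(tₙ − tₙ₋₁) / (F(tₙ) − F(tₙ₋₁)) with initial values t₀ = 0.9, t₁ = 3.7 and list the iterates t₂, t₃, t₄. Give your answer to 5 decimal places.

1.89722, 2.28828, 2.46158

F(0.9) = -7.1800000, F(3.7) = 12.9800000
t₂ = 3.7000000 − 12.9800000·(3.7000000 − 0.9000000) / (12.9800000 − (-7.1800000)) = 3.7000000 − (36.3440000)/(20.1600000) = 1.8972222
F(1.8972222) = -3.5955401
t₃ = 1.8972222 − (-3.5955401)·(1.8972222 − 3.7000000) / (-3.5955401 − 12.9800000) = 1.8972222 − (6.4819598)/(-16.5755401) = 2.2882779
F(2.2882779) = -1.1041240
t₄ = 2.2882779 − (-1.1041240)·(2.2882779 − 1.8972222) / (-1.1041240 − (-3.5955401)) = 2.2882779 − (-0.4317740)/(2.4914161) = 2.4615826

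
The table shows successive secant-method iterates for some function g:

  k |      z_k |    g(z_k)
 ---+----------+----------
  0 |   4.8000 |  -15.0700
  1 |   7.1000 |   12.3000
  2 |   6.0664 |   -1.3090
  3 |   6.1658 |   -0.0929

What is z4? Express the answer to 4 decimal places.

z4 = 6.1658 − (-0.0929)·(6.1658 − 6.0664) / (-0.0929 − (-1.3090))
   = 6.1658 − (-0.009234)/(1.216100) = 6.173393

6.1734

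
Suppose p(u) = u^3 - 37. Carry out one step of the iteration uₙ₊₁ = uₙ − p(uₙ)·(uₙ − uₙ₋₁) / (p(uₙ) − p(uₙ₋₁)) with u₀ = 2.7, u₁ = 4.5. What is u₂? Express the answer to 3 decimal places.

3.136

p(2.7) = -17.31700, p(4.5) = 54.12500
u₂ = 4.50000 − 54.12500·(4.50000 − 2.70000) / (54.12500 − (-17.31700)) = 4.50000 − (97.42500)/(71.44200) = 3.13631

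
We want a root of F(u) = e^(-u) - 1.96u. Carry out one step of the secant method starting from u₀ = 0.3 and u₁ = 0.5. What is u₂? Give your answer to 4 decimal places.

0.3581

F(0.3) = 0.152818, F(0.5) = -0.373469
u₂ = 0.500000 − (-0.373469)·(0.500000 − 0.300000) / (-0.373469 − 0.152818) = 0.500000 − (-0.074694)/(-0.526288) = 0.358074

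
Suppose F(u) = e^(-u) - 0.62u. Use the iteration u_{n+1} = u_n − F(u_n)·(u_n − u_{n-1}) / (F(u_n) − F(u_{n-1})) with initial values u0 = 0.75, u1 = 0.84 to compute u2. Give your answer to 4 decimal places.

0.7569

F(0.75) = 0.007367, F(0.84) = -0.089089
u2 = 0.840000 − (-0.089089)·(0.840000 − 0.750000) / (-0.089089 − 0.007367) = 0.840000 − (-0.008018)/(-0.096456) = 0.756873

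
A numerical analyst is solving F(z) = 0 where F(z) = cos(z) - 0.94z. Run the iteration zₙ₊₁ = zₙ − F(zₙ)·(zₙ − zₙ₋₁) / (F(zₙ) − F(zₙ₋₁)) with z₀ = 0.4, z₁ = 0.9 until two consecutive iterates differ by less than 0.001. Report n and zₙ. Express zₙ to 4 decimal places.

n = 4, zₙ = 0.7664

F(0.4) = 0.545061, F(0.9) = -0.224390
z₂ = 0.900000 − (-0.224390)·(0.500000)/(-0.769451) = 0.754188;  |Δ| = 0.145812
F(0.754188) = 0.019891
z₃ = 0.754188 − 0.019891·(-0.145812)/(0.244281) = 0.766061;  |Δ| = 0.011873
F(0.766061) = 0.000550
z₄ = 0.766061 − 0.000550·(0.011873)/(-0.019341) = 0.766399;  |Δ| = 0.000338
|z₄ − z₃| = 0.000338 < 0.001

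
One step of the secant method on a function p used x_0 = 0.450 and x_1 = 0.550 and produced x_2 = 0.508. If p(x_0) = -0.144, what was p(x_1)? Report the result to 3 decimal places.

The secant line through (0.450, -0.144) and (0.550, p(x_1)) crosses zero at x_2 = 0.508.
So (0.450, -0.144), (0.550, p(x_1)), (0.508, 0) are collinear:
p(x_1) = -0.144 · (0.550 − 0.508) / (0.450 − 0.508) = -0.144 · (0.04200)/(-0.05800) = 0.10428

0.104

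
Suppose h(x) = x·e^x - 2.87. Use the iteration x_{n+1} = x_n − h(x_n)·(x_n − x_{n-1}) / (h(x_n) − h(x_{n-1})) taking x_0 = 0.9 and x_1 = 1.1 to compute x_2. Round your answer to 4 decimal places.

1.0203

h(0.9) = -0.656357, h(1.1) = 0.434583
x_2 = 1.100000 − 0.434583·(1.100000 − 0.900000) / (0.434583 − (-0.656357)) = 1.100000 − (0.086917)/(1.090940) = 1.020329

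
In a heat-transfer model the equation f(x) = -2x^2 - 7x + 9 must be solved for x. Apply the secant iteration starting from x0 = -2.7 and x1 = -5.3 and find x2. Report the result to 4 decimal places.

-4.1800

f(-2.7) = 13.320000, f(-5.3) = -10.080000
x2 = -5.300000 − (-10.080000)·(-5.300000 − (-2.700000)) / (-10.080000 − 13.320000) = -5.300000 − (26.208000)/(-23.400000) = -4.180000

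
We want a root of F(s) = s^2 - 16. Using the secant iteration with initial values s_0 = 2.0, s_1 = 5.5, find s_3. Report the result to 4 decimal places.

F(2.0) = -12.000000, F(5.5) = 14.250000
s_2 = 5.500000 − 14.250000·(5.500000 − 2.000000) / (14.250000 − (-12.000000)) = 5.500000 − (49.875000)/(26.250000) = 3.600000
F(3.600000) = -3.040000
s_3 = 3.600000 − (-3.040000)·(3.600000 − 5.500000) / (-3.040000 − 14.250000) = 3.600000 − (5.776000)/(-17.290000) = 3.934066

3.9341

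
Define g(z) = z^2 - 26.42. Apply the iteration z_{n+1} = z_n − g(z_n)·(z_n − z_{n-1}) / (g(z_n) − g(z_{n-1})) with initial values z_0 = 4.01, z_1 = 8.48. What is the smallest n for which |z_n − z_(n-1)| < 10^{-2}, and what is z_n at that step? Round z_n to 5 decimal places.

g(4.01) = -10.3399000, g(8.48) = 45.4904000
z_2 = 8.4800000 − 45.4904000·(4.4700000)/(55.8303000) = 4.8378543;  |Δ| = 3.6421457
g(4.8378543) = -3.0151659
z_3 = 4.8378543 − (-3.0151659)·(-3.6421457)/(-48.5055659) = 5.0642546;  |Δ| = 0.2264003
g(5.0642546) = -0.7733257
z_4 = 5.0642546 − (-0.7733257)·(0.2264003)/(2.2418402) = 5.1423516;  |Δ| = 0.0780971
g(5.1423516) = 0.0237804
z_5 = 5.1423516 − 0.0237804·(0.0780971)/(0.7971061) = 5.1400217;  |Δ| = 0.0023299
|z_5 − z_4| = 0.0023299 < 10^{-2}

n = 5, z_n = 5.14002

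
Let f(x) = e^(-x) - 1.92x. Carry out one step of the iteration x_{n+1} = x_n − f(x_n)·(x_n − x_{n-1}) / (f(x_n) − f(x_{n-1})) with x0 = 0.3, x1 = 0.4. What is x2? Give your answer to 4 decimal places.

0.3628

f(0.3) = 0.164818, f(0.4) = -0.097680
x2 = 0.400000 − (-0.097680)·(0.400000 − 0.300000) / (-0.097680 − 0.164818) = 0.400000 − (-0.009768)/(-0.262498) = 0.362788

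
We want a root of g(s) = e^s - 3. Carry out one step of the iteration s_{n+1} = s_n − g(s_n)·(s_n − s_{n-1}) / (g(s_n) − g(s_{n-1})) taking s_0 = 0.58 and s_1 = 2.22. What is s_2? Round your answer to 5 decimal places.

0.84827

g(0.58) = -1.2139616, g(2.22) = 6.2073309
s_2 = 2.2200000 − 6.2073309·(2.2200000 − 0.5800000) / (6.2073309 − (-1.2139616)) = 2.2200000 − (10.1800226)/(7.4212924) = 0.8482682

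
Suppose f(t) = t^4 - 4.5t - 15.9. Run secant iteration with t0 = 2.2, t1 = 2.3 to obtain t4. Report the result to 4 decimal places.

f(2.2) = -2.374400, f(2.3) = 1.734100
t2 = 2.300000 − 1.734100·(2.300000 − 2.200000) / (1.734100 − (-2.374400)) = 2.300000 − (0.173410)/(4.108500) = 2.257792
f(2.257792) = -0.074270
t3 = 2.257792 − (-0.074270)·(2.257792 − 2.300000) / (-0.074270 − 1.734100) = 2.257792 − (0.003135)/(-1.808370) = 2.259526
f(2.259526) = -0.002174
t4 = 2.259526 − (-0.002174)·(2.259526 − 2.257792) / (-0.002174 − (-0.074270)) = 2.259526 − (-0.000004)/(0.072097) = 2.259578

2.2596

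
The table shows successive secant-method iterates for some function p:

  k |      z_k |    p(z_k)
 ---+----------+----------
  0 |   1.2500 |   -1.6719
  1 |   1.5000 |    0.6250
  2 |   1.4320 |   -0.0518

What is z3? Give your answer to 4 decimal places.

z3 = 1.4320 − (-0.0518)·(1.4320 − 1.5000) / (-0.0518 − 0.6250)
   = 1.4320 − (0.003522)/(-0.676800) = 1.437204

1.4372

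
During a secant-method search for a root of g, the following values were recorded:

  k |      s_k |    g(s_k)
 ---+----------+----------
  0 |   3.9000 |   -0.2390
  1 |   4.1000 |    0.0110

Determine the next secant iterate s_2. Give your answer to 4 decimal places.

s_2 = 4.1000 − 0.0110·(4.1000 − 3.9000) / (0.0110 − (-0.2390))
   = 4.1000 − (0.002200)/(0.250000) = 4.091200

4.0912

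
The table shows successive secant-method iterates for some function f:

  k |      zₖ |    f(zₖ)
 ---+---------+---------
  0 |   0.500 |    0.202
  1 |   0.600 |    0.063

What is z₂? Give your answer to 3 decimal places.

z₂ = 0.600 − 0.063·(0.600 − 0.500) / (0.063 − 0.202)
   = 0.600 − (0.00630)/(-0.13900) = 0.64532

0.645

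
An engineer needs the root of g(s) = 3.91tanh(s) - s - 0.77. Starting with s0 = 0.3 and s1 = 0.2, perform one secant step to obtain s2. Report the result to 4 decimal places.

g(0.3) = 0.069032, g(0.2) = -0.198262
s2 = 0.200000 − (-0.198262)·(0.200000 − 0.300000) / (-0.198262 − 0.069032) = 0.200000 − (0.019826)/(-0.267295) = 0.274174

0.2742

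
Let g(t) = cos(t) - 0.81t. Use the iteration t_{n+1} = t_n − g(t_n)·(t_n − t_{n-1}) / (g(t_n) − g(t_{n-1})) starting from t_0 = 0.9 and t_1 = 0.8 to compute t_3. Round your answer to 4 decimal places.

g(0.9) = -0.107390, g(0.8) = 0.048707
t_2 = 0.800000 − 0.048707·(0.800000 − 0.900000) / (0.048707 − (-0.107390)) = 0.800000 − (-0.004871)/(0.156097) = 0.831203
g(0.831203) = 0.000713
t_3 = 0.831203 − 0.000713·(0.831203 − 0.800000) / (0.000713 − 0.048707) = 0.831203 − (0.000022)/(-0.047993) = 0.831667

0.8317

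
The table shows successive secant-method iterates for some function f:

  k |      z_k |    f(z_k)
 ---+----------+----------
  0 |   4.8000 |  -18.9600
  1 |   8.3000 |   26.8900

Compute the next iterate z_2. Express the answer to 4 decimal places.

z_2 = 8.3000 − 26.8900·(8.3000 − 4.8000) / (26.8900 − (-18.9600))
   = 8.3000 − (94.115000)/(45.850000) = 6.247328

6.2473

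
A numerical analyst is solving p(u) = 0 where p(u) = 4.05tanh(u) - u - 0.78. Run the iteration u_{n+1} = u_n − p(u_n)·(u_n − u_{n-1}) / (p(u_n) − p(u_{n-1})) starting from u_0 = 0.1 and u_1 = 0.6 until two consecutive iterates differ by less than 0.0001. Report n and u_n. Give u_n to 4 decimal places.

p(0.1) = -0.476345, p(0.6) = 0.795051
u_2 = 0.600000 − 0.795051·(0.500000)/(1.271395) = 0.287331;  |Δ| = 0.312669
p(0.287331) = 0.065360
u_3 = 0.287331 − 0.065360·(-0.312669)/(-0.729691) = 0.259325;  |Δ| = 0.028006
p(0.259325) = -0.011985
u_4 = 0.259325 − (-0.011985)·(-0.028006)/(-0.077345) = 0.263665;  |Δ| = 0.004340
p(0.263665) = 0.000102
u_5 = 0.263665 − 0.000102·(0.004340)/(0.012087) = 0.263628;  |Δ| = 0.000037
|u_5 − u_4| = 0.000037 < 0.0001

n = 5, u_n = 0.2636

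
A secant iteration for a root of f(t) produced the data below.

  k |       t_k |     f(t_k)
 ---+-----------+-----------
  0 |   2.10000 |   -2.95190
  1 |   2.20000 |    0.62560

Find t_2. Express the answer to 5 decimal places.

t_2 = 2.20000 − 0.62560·(2.20000 − 2.10000) / (0.62560 − (-2.95190))
   = 2.20000 − (0.0625600)/(3.5775000) = 2.1825129

2.18251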